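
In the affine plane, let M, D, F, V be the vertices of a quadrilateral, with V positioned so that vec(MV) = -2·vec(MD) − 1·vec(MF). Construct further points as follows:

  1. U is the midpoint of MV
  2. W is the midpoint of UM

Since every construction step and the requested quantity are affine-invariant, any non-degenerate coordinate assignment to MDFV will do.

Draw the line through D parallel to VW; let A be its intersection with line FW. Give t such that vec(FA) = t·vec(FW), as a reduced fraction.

Set M = (0, 0), D = (1, 0), F = (0, 1), V = (-2, -1); any affine frame gives the same invariant.
1. U is the midpoint of MV ⇒ U = (-1, -1/2)
2. W is the midpoint of UM ⇒ W = (-1/2, -1/4)
through D parallel to VW: direction (3/2, 3/4); meets FW at A = (-3/4, -7/8)
A = F + t·(W−F) with t = 3/2

t = 3/2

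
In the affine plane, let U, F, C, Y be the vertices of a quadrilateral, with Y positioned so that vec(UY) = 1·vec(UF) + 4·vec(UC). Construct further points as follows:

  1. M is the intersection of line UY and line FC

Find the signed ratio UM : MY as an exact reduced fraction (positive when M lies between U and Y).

Set U = (0, 0), F = (1, 0), C = (0, 1), Y = (1, 4); any affine frame gives the same invariant.
1. M is the intersection of line UY and line FC ⇒ M = (1/5, 4/5)
M = U + t·(Y−U) with t = 1/5, so UM:MY = t:(1−t) = 1/5:4/5

UM:MY = 1/4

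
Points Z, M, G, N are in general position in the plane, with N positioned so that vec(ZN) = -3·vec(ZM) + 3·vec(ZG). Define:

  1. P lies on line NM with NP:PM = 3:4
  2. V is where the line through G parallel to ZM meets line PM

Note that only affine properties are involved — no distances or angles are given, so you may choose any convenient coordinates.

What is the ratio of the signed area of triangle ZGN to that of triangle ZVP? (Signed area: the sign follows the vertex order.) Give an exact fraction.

[ZGN]:[ZVP] = 21/5

Assign Z = (0, 0), M = (1, 0), G = (0, 1), N = (-3, 3) — the answer is frame-independent, so this choice is without loss of generality.
1. P lies on line NM with NP:PM = 3:4 ⇒ P = (-9/7, 12/7)
2. V is where the line through G parallel to ZM meets line PM ⇒ V = (-1/3, 1)
2·[ZGN] = 3, 2·[ZVP] = 5/7
[ZGN]:[ZVP] = 3:5/7 = 21/5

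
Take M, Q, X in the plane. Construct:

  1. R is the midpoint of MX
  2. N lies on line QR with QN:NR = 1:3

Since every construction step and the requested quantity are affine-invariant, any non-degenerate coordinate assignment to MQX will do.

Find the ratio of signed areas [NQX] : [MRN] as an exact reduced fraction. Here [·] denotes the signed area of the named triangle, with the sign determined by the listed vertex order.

[NQX]:[MRN] = -1/3

Set M = (0, 0), Q = (1, 0), X = (0, 1); any affine frame gives the same invariant.
1. R is the midpoint of MX ⇒ R = (0, 1/2)
2. N lies on line QR with QN:NR = 1:3 ⇒ N = (3/4, 1/8)
2·[NQX] = 1/8, 2·[MRN] = -3/8
[NQX]:[MRN] = 1/8:-3/8 = -1/3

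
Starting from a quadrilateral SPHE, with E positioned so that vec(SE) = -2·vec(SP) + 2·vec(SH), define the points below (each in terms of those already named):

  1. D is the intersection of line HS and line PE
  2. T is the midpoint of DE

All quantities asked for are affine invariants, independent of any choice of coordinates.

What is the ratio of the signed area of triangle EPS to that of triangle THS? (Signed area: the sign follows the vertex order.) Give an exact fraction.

[EPS]:[THS] = 2

Choose coordinates S = (0, 0), P = (1, 0), H = (0, 1), E = (-2, 2).
1. D is the intersection of line HS and line PE ⇒ D = (0, 2/3)
2. T is the midpoint of DE ⇒ T = (-1, 4/3)
2·[EPS] = -2, 2·[THS] = -1
[EPS]:[THS] = -2:-1 = 2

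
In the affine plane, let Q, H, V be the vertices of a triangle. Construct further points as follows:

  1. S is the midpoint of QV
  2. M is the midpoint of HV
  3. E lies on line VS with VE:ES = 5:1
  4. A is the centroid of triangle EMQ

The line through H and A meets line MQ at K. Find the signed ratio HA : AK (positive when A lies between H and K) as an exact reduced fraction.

Set Q = (0, 0), H = (1, 0), V = (0, 1); any affine frame gives the same invariant.
1. S is the midpoint of QV ⇒ S = (0, 1/2)
2. M is the midpoint of HV ⇒ M = (1/2, 1/2)
3. E lies on line VS with VE:ES = 5:1 ⇒ E = (0, 7/12)
4. A is the centroid of triangle EMQ ⇒ A = (1/6, 13/36)
line HA meets MQ at K = (13/43, 13/43)
A = H + t·(K−H) with t = 43/36, so HA:AK = 43/36:-7/36

HA:AK = -43/7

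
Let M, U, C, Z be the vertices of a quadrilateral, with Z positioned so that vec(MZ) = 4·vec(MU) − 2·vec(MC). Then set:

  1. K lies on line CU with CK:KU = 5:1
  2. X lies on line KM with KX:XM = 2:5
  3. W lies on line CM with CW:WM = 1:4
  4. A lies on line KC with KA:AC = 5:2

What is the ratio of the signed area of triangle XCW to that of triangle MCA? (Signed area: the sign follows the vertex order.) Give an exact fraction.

Set M = (0, 0), U = (1, 0), C = (0, 1), Z = (4, -2); any affine frame gives the same invariant.
1. K lies on line CU with CK:KU = 5:1 ⇒ K = (5/6, 1/6)
2. X lies on line KM with KX:XM = 2:5 ⇒ X = (25/42, 5/42)
3. W lies on line CM with CW:WM = 1:4 ⇒ W = (0, 4/5)
4. A lies on line KC with KA:AC = 5:2 ⇒ A = (5/21, 16/21)
2·[XCW] = 5/42, 2·[MCA] = -5/21
[XCW]:[MCA] = 5/42:-5/21 = -1/2

[XCW]:[MCA] = -1/2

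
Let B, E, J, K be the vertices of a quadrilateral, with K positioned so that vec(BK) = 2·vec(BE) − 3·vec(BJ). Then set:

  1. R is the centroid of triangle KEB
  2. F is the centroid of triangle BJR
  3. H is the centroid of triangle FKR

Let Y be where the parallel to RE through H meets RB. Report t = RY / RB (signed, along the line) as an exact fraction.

t = -1/9

Set B = (0, 0), E = (1, 0), J = (0, 1), K = (2, -3); any affine frame gives the same invariant.
1. R is the centroid of triangle KEB ⇒ R = (1, -1)
2. F is the centroid of triangle BJR ⇒ F = (1/3, 0)
3. H is the centroid of triangle FKR ⇒ H = (10/9, -4/3)
through H parallel to RE: direction (0, 1); meets RB at Y = (10/9, -10/9)
Y = R + t·(B−R) with t = -1/9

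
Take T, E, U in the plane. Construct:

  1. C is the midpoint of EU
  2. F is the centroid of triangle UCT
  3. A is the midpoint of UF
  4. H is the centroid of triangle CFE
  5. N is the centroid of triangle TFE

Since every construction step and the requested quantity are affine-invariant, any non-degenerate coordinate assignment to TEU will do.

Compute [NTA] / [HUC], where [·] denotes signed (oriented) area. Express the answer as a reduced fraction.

Assign T = (0, 0), E = (1, 0), U = (0, 1) — the answer is frame-independent, so this choice is without loss of generality.
1. C is the midpoint of EU ⇒ C = (1/2, 1/2)
2. F is the centroid of triangle UCT ⇒ F = (1/6, 1/2)
3. A is the midpoint of UF ⇒ A = (1/12, 3/4)
4. H is the centroid of triangle CFE ⇒ H = (5/9, 1/3)
5. N is the centroid of triangle TFE ⇒ N = (7/18, 1/6)
2·[NTA] = -5/18, 2·[HUC] = -1/18
[NTA]:[HUC] = -5/18:-1/18 = 5

[NTA]:[HUC] = 5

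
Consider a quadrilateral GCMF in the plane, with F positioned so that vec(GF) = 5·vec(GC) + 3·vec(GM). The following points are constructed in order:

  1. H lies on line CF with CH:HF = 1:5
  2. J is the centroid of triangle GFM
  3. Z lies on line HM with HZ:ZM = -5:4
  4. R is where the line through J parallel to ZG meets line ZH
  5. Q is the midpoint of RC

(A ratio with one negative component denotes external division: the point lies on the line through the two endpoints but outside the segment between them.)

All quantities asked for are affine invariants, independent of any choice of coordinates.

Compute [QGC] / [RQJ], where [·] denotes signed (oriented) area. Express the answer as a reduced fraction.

Work in coordinates with G = (0, 0), C = (1, 0), M = (0, 1), F = (5, 3).
1. H lies on line CF with CH:HF = 1:5 ⇒ H = (5/3, 1/2)
2. J is the centroid of triangle GFM ⇒ J = (5/3, 4/3)
3. Z lies on line HM with HZ:ZM = -5:4 ⇒ Z = (-20/3, 3)
4. R is where the line through J parallel to ZG meets line ZH ⇒ R = (65/9, -7/6)
5. Q is the midpoint of RC ⇒ Q = (37/9, -7/12)
2·[QGC] = -7/12, 2·[RQJ] = -245/54
[QGC]:[RQJ] = -7/12:-245/54 = 9/70

[QGC]:[RQJ] = 9/70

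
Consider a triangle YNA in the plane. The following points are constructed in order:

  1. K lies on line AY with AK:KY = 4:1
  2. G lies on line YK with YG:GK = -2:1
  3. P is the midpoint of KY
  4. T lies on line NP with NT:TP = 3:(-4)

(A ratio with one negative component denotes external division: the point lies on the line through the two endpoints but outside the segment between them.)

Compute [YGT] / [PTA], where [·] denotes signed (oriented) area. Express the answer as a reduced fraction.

Assign Y = (0, 0), N = (1, 0), A = (0, 1) — the answer is frame-independent, so this choice is without loss of generality.
1. K lies on line AY with AK:KY = 4:1 ⇒ K = (0, 1/5)
2. G lies on line YK with YG:GK = -2:1 ⇒ G = (0, 2/5)
3. P is the midpoint of KY ⇒ P = (0, 1/10)
4. T lies on line NP with NT:TP = 3:(-4) ⇒ T = (4, -3/10)
2·[YGT] = -8/5, 2·[PTA] = 18/5
[YGT]:[PTA] = -8/5:18/5 = -4/9

[YGT]:[PTA] = -4/9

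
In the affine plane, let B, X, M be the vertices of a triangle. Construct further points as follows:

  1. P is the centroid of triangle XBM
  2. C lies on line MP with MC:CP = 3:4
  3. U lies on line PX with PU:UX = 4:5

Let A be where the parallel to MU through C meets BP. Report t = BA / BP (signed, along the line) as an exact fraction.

t = 107/91

Assign B = (0, 0), X = (1, 0), M = (0, 1) — the answer is frame-independent, so this choice is without loss of generality.
1. P is the centroid of triangle XBM ⇒ P = (1/3, 1/3)
2. C lies on line MP with MC:CP = 3:4 ⇒ C = (1/7, 5/7)
3. U lies on line PX with PU:UX = 4:5 ⇒ U = (17/27, 5/27)
through C parallel to MU: direction (17/27, -22/27); meets BP at A = (107/273, 107/273)
A = B + t·(P−B) with t = 107/91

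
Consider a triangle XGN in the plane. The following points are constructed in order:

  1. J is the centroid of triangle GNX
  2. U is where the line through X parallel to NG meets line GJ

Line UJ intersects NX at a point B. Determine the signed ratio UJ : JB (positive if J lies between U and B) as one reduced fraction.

UJ:JB = -4

Work in coordinates with X = (0, 0), G = (1, 0), N = (0, 1).
1. J is the centroid of triangle GNX ⇒ J = (1/3, 1/3)
2. U is where the line through X parallel to NG meets line GJ ⇒ U = (-1, 1)
line UJ meets NX at B = (0, 1/2)
J = U + t·(B−U) with t = 4/3, so UJ:JB = 4/3:-1/3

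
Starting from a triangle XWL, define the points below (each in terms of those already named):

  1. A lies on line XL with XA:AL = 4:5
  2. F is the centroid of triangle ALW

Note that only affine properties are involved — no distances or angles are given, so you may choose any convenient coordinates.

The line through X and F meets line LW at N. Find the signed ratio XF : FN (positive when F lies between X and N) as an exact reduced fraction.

XF:FN = 22/5

Assign X = (0, 0), W = (1, 0), L = (0, 1) — the answer is frame-independent, so this choice is without loss of generality.
1. A lies on line XL with XA:AL = 4:5 ⇒ A = (0, 4/9)
2. F is the centroid of triangle ALW ⇒ F = (1/3, 13/27)
line XF meets LW at N = (9/22, 13/22)
F = X + t·(N−X) with t = 22/27, so XF:FN = 22/27:5/27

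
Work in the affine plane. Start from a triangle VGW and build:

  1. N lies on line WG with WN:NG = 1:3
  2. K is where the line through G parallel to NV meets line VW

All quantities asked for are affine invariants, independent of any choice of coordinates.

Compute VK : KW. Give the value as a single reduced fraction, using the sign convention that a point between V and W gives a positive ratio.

VK:KW = -3/4

Choose coordinates V = (0, 0), G = (1, 0), W = (0, 1).
1. N lies on line WG with WN:NG = 1:3 ⇒ N = (1/4, 3/4)
2. K is where the line through G parallel to NV meets line VW ⇒ K = (0, -3)
K = V + t·(W−V) with t = -3, so VK:KW = t:(1−t) = -3:4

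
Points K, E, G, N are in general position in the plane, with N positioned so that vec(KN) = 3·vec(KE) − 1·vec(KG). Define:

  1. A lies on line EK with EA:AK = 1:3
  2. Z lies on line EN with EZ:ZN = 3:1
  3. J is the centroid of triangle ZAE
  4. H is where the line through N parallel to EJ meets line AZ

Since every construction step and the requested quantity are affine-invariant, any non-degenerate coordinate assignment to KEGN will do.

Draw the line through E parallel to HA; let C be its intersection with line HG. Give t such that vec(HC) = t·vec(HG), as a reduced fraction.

t = 3/19

Work in coordinates with K = (0, 0), E = (1, 0), G = (0, 1), N = (3, -1).
1. A lies on line EK with EA:AK = 1:3 ⇒ A = (3/4, 0)
2. Z lies on line EN with EZ:ZN = 3:1 ⇒ Z = (5/2, -3/4)
3. J is the centroid of triangle ZAE ⇒ J = (17/12, -1/4)
4. H is where the line through N parallel to EJ meets line AZ ⇒ H = (67/24, -7/8)
through E parallel to HA: direction (-49/24, 7/8); meets HG at C = (134/57, -11/19)
C = H + t·(G−H) with t = 3/19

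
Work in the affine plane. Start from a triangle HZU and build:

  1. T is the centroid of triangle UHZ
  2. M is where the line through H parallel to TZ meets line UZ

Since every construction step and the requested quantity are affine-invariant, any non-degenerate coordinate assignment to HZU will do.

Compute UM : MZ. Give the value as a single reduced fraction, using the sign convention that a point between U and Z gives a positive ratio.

UM:MZ = -2

Assign H = (0, 0), Z = (1, 0), U = (0, 1) — the answer is frame-independent, so this choice is without loss of generality.
1. T is the centroid of triangle UHZ ⇒ T = (1/3, 1/3)
2. M is where the line through H parallel to TZ meets line UZ ⇒ M = (2, -1)
M = U + t·(Z−U) with t = 2, so UM:MZ = t:(1−t) = 2:-1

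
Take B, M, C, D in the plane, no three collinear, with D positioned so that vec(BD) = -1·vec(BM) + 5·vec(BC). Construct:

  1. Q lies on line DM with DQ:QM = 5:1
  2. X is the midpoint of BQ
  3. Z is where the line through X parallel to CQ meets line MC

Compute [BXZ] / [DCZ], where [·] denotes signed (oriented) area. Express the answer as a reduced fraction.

Work in coordinates with B = (0, 0), M = (1, 0), C = (0, 1), D = (-1, 5).
1. Q lies on line DM with DQ:QM = 5:1 ⇒ Q = (2/3, 5/6)
2. X is the midpoint of BQ ⇒ X = (1/3, 5/12)
3. Z is where the line through X parallel to CQ meets line MC ⇒ Z = (2/3, 1/3)
2·[BXZ] = -1/6, 2·[DCZ] = 2
[BXZ]:[DCZ] = -1/6:2 = -1/12

[BXZ]:[DCZ] = -1/12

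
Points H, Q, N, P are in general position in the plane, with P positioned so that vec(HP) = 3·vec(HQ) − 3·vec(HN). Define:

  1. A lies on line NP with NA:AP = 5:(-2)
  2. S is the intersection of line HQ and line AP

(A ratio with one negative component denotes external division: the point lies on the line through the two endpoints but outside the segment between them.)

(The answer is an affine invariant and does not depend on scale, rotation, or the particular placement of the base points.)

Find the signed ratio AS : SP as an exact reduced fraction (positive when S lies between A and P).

Set H = (0, 0), Q = (1, 0), N = (0, 1), P = (3, -3); any affine frame gives the same invariant.
1. A lies on line NP with NA:AP = 5:(-2) ⇒ A = (5, -17/3)
2. S is the intersection of line HQ and line AP ⇒ S = (3/4, 0)
S = A + t·(P−A) with t = 17/8, so AS:SP = t:(1−t) = 17/8:-9/8

AS:SP = -17/9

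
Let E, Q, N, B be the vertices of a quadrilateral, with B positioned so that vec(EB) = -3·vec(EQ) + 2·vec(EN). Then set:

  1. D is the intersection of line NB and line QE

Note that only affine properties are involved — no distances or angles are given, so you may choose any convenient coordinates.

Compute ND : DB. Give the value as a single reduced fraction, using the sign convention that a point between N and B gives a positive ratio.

ND:DB = -1/2

Set E = (0, 0), Q = (1, 0), N = (0, 1), B = (-3, 2); any affine frame gives the same invariant.
1. D is the intersection of line NB and line QE ⇒ D = (3, 0)
D = N + t·(B−N) with t = -1, so ND:DB = t:(1−t) = -1:2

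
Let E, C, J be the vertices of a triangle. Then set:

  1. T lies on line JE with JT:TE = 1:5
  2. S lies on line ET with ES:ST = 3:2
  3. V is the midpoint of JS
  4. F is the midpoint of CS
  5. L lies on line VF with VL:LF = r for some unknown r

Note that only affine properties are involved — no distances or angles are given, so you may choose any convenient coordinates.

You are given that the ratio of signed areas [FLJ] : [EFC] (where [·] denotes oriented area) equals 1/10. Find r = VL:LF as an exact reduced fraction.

Set E = (0, 0), C = (1, 0), J = (0, 1); any affine frame gives the same invariant.
1. T lies on line JE with JT:TE = 1:5 ⇒ T = (0, 5/6)
2. S lies on line ET with ES:ST = 3:2 ⇒ S = (0, 1/2)
3. V is the midpoint of JS ⇒ V = (0, 3/4)
4. F is the midpoint of CS ⇒ F = (1/2, 1/4)
5. With VL:LF = r, write λ = r/(r+1) so L = V + λ·(F−V); L is affine-linear in λ
Every point depending on L is an affine combination of L and λ-independent points, so each such coordinate is linear in λ; the λ² term in each signed area is a multiple of (F−V)×(F−V) = 0, so 2·[FLJ] and 2·[EFC] are each linear in λ. Evaluating at λ=0 and λ=1:
  2·[FLJ] = 1/8·λ − 1/8,   2·[EFC] = -1/4
So [FLJ]:[EFC] = (1/8·λ − 1/8) / (-1/4). Setting this equal to 1/10:
  1/8·λ − 1/8 = 1/10·(-1/4)  ⇒  λ = 4/5
Then r = λ/(1−λ) = (4/5)/(1/5) = 4. Check: with r = 4, L = (2/5, 7/20) and [FLJ]:[EFC] = 1/10 as required.

r = 4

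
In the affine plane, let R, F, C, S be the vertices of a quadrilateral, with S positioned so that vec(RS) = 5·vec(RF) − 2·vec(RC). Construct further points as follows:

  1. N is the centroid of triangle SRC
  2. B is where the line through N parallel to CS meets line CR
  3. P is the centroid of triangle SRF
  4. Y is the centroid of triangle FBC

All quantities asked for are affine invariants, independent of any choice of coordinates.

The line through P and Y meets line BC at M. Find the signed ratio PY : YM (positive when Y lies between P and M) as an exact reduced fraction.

PY:YM = 5

Choose coordinates R = (0, 0), F = (1, 0), C = (0, 1), S = (5, -2).
1. N is the centroid of triangle SRC ⇒ N = (5/3, -1/3)
2. B is where the line through N parallel to CS meets line CR ⇒ B = (0, 2/3)
3. P is the centroid of triangle SRF ⇒ P = (2, -2/3)
4. Y is the centroid of triangle FBC ⇒ Y = (1/3, 5/9)
line PY meets BC at M = (0, 4/5)
Y = P + t·(M−P) with t = 5/6, so PY:YM = 5/6:1/6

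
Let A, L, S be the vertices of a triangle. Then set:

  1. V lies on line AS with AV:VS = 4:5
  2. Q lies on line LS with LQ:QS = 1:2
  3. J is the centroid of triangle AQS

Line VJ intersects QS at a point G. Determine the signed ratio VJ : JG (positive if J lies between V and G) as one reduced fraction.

VJ:JG = 2/3

Assign A = (0, 0), L = (1, 0), S = (0, 1) — the answer is frame-independent, so this choice is without loss of generality.
1. V lies on line AS with AV:VS = 4:5 ⇒ V = (0, 4/9)
2. Q lies on line LS with LQ:QS = 1:2 ⇒ Q = (2/3, 1/3)
3. J is the centroid of triangle AQS ⇒ J = (2/9, 4/9)
line VJ meets QS at G = (5/9, 4/9)
J = V + t·(G−V) with t = 2/5, so VJ:JG = 2/5:3/5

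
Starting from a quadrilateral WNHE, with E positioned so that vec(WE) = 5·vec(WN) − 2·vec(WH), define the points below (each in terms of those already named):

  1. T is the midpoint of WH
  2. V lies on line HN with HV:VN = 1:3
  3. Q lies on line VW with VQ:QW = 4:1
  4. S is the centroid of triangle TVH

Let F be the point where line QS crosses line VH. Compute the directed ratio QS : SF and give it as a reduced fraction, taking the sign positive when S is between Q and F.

QS:SF = 19/5

Work in coordinates with W = (0, 0), N = (1, 0), H = (0, 1), E = (5, -2).
1. T is the midpoint of WH ⇒ T = (0, 1/2)
2. V lies on line HN with HV:VN = 1:3 ⇒ V = (1/4, 3/4)
3. Q lies on line VW with VQ:QW = 4:1 ⇒ Q = (1/20, 3/20)
4. S is the centroid of triangle TVH ⇒ S = (1/12, 3/4)
line QS meets VH at F = (7/76, 69/76)
S = Q + t·(F−Q) with t = 19/24, so QS:SF = 19/24:5/24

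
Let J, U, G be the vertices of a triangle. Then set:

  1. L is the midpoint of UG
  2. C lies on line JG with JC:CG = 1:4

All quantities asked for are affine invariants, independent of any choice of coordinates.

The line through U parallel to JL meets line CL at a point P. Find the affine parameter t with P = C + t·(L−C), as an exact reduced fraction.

Choose coordinates J = (0, 0), U = (1, 0), G = (0, 1).
1. L is the midpoint of UG ⇒ L = (1/2, 1/2)
2. C lies on line JG with JC:CG = 1:4 ⇒ C = (0, 1/5)
through U parallel to JL: direction (1/2, 1/2); meets CL at P = (3, 2)
P = C + t·(L−C) with t = 6

t = 6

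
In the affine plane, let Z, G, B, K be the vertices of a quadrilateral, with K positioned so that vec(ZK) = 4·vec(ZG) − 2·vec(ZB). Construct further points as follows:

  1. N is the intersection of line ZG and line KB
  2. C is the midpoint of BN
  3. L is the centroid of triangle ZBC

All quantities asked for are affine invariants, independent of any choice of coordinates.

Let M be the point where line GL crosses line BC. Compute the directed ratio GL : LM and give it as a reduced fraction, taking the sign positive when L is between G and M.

GL:LM = -1/4

Choose coordinates Z = (0, 0), G = (1, 0), B = (0, 1), K = (4, -2).
1. N is the intersection of line ZG and line KB ⇒ N = (4/3, 0)
2. C is the midpoint of BN ⇒ C = (2/3, 1/2)
3. L is the centroid of triangle ZBC ⇒ L = (2/9, 1/2)
line GL meets BC at M = (10/3, -3/2)
L = G + t·(M−G) with t = -1/3, so GL:LM = -1/3:4/3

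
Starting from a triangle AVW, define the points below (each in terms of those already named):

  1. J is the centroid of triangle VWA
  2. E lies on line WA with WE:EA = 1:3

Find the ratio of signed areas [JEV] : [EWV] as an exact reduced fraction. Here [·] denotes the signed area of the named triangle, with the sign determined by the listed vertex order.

Set A = (0, 0), V = (1, 0), W = (0, 1); any affine frame gives the same invariant.
1. J is the centroid of triangle VWA ⇒ J = (1/3, 1/3)
2. E lies on line WA with WE:EA = 1:3 ⇒ E = (0, 3/4)
2·[JEV] = -1/6, 2·[EWV] = -1/4
[JEV]:[EWV] = -1/6:-1/4 = 2/3

[JEV]:[EWV] = 2/3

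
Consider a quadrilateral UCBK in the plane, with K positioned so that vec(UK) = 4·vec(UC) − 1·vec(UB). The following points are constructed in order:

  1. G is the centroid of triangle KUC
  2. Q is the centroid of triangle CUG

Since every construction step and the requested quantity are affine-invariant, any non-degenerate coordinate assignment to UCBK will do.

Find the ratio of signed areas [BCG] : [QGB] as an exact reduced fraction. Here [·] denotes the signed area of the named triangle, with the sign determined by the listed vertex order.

[BCG]:[QGB] = 1/2

Choose coordinates U = (0, 0), C = (1, 0), B = (0, 1), K = (4, -1).
1. G is the centroid of triangle KUC ⇒ G = (5/3, -1/3)
2. Q is the centroid of triangle CUG ⇒ Q = (8/9, -1/9)
2·[BCG] = 1/3, 2·[QGB] = 2/3
[BCG]:[QGB] = 1/3:2/3 = 1/2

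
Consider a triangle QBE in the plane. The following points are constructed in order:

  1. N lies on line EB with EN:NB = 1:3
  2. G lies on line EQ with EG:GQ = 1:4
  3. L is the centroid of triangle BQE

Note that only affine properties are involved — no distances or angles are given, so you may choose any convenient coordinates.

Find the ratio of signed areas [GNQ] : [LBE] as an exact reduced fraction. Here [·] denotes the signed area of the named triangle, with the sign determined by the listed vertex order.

[GNQ]:[LBE] = -3/5

Work in coordinates with Q = (0, 0), B = (1, 0), E = (0, 1).
1. N lies on line EB with EN:NB = 1:3 ⇒ N = (1/4, 3/4)
2. G lies on line EQ with EG:GQ = 1:4 ⇒ G = (0, 4/5)
3. L is the centroid of triangle BQE ⇒ L = (1/3, 1/3)
2·[GNQ] = -1/5, 2·[LBE] = 1/3
[GNQ]:[LBE] = -1/5:1/3 = -3/5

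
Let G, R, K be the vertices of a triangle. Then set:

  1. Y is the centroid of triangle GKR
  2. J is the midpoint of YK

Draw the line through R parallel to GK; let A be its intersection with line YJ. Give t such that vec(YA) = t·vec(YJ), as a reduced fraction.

t = -4

Choose coordinates G = (0, 0), R = (1, 0), K = (0, 1).
1. Y is the centroid of triangle GKR ⇒ Y = (1/3, 1/3)
2. J is the midpoint of YK ⇒ J = (1/6, 2/3)
through R parallel to GK: direction (0, 1); meets YJ at A = (1, -1)
A = Y + t·(J−Y) with t = -4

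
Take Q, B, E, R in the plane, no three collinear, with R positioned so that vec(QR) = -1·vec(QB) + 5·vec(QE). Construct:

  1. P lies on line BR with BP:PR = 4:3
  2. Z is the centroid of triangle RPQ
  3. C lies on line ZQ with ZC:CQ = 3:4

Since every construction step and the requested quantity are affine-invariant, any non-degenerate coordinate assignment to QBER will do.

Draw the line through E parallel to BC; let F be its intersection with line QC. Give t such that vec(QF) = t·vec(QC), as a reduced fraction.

Assign Q = (0, 0), B = (1, 0), E = (0, 1), R = (-1, 5) — the answer is frame-independent, so this choice is without loss of generality.
1. P lies on line BR with BP:PR = 4:3 ⇒ P = (-1/7, 20/7)
2. Z is the centroid of triangle RPQ ⇒ Z = (-8/21, 55/21)
3. C lies on line ZQ with ZC:CQ = 3:4 ⇒ C = (-32/147, 220/147)
through E parallel to BC: direction (-179/147, 220/147); meets QC at F = (-1432/8085, 179/147)
F = Q + t·(C−Q) with t = 179/220

t = 179/220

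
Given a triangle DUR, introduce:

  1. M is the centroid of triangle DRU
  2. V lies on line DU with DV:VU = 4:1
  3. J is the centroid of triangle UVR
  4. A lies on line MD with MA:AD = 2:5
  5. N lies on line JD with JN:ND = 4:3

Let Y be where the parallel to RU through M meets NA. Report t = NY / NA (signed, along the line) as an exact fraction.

t = 7/2

Choose coordinates D = (0, 0), U = (1, 0), R = (0, 1).
1. M is the centroid of triangle DRU ⇒ M = (1/3, 1/3)
2. V lies on line DU with DV:VU = 4:1 ⇒ V = (4/5, 0)
3. J is the centroid of triangle UVR ⇒ J = (3/5, 1/3)
4. A lies on line MD with MA:AD = 2:5 ⇒ A = (5/21, 5/21)
5. N lies on line JD with JN:ND = 4:3 ⇒ N = (9/35, 1/7)
through M parallel to RU: direction (1, -1); meets NA at Y = (4/21, 10/21)
Y = N + t·(A−N) with t = 7/2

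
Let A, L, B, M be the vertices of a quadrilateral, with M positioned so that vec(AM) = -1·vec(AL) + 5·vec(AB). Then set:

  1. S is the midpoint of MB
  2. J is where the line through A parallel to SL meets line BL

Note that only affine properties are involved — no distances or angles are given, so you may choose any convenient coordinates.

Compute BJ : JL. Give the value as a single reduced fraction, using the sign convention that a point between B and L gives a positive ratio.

BJ:JL = -1/2

Work in coordinates with A = (0, 0), L = (1, 0), B = (0, 1), M = (-1, 5).
1. S is the midpoint of MB ⇒ S = (-1/2, 3)
2. J is where the line through A parallel to SL meets line BL ⇒ J = (-1, 2)
J = B + t·(L−B) with t = -1, so BJ:JL = t:(1−t) = -1:2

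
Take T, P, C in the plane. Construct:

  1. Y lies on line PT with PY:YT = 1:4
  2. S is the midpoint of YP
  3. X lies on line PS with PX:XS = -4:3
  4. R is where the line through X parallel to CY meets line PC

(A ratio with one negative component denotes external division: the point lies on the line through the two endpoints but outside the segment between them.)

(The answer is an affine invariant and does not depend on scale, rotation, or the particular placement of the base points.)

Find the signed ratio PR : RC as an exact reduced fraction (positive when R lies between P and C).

Work in coordinates with T = (0, 0), P = (1, 0), C = (0, 1).
1. Y lies on line PT with PY:YT = 1:4 ⇒ Y = (4/5, 0)
2. S is the midpoint of YP ⇒ S = (9/10, 0)
3. X lies on line PS with PX:XS = -4:3 ⇒ X = (3/5, 0)
4. R is where the line through X parallel to CY meets line PC ⇒ R = (-1, 2)
R = P + t·(C−P) with t = 2, so PR:RC = t:(1−t) = 2:-1

PR:RC = -2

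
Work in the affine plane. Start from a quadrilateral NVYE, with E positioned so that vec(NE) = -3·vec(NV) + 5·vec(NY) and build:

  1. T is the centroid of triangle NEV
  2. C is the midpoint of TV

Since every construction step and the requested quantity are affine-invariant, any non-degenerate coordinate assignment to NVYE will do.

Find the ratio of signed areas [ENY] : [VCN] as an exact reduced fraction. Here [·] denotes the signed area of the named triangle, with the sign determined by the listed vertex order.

Choose coordinates N = (0, 0), V = (1, 0), Y = (0, 1), E = (-3, 5).
1. T is the centroid of triangle NEV ⇒ T = (-2/3, 5/3)
2. C is the midpoint of TV ⇒ C = (1/6, 5/6)
2·[ENY] = 3, 2·[VCN] = 5/6
[ENY]:[VCN] = 3:5/6 = 18/5

[ENY]:[VCN] = 18/5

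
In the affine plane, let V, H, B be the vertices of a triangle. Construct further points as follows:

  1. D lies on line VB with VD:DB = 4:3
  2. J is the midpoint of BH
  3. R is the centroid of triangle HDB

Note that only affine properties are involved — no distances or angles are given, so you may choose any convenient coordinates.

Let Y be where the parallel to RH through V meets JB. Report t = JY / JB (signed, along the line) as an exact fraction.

t = -25/3

Choose coordinates V = (0, 0), H = (1, 0), B = (0, 1).
1. D lies on line VB with VD:DB = 4:3 ⇒ D = (0, 4/7)
2. J is the midpoint of BH ⇒ J = (1/2, 1/2)
3. R is the centroid of triangle HDB ⇒ R = (1/3, 11/21)
through V parallel to RH: direction (2/3, -11/21); meets JB at Y = (14/3, -11/3)
Y = J + t·(B−J) with t = -25/3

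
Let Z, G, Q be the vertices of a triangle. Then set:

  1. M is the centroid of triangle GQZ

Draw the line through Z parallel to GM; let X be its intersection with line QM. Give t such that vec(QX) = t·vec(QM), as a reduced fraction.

Choose coordinates Z = (0, 0), G = (1, 0), Q = (0, 1).
1. M is the centroid of triangle GQZ ⇒ M = (1/3, 1/3)
through Z parallel to GM: direction (-2/3, 1/3); meets QM at X = (2/3, -1/3)
X = Q + t·(M−Q) with t = 2

t = 2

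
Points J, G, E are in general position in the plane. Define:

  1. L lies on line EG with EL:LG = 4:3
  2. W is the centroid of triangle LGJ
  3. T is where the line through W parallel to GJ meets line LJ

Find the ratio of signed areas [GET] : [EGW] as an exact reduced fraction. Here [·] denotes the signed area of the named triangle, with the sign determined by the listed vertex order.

Assign J = (0, 0), G = (1, 0), E = (0, 1) — the answer is frame-independent, so this choice is without loss of generality.
1. L lies on line EG with EL:LG = 4:3 ⇒ L = (4/7, 3/7)
2. W is the centroid of triangle LGJ ⇒ W = (11/21, 1/7)
3. T is where the line through W parallel to GJ meets line LJ ⇒ T = (4/21, 1/7)
2·[GET] = 2/3, 2·[EGW] = -1/3
[GET]:[EGW] = 2/3:-1/3 = -2

[GET]:[EGW] = -2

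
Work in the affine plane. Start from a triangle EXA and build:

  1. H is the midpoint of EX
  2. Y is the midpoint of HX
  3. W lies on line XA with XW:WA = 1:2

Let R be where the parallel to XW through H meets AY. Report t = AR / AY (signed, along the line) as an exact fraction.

t = 2

Work in coordinates with E = (0, 0), X = (1, 0), A = (0, 1).
1. H is the midpoint of EX ⇒ H = (1/2, 0)
2. Y is the midpoint of HX ⇒ Y = (3/4, 0)
3. W lies on line XA with XW:WA = 1:2 ⇒ W = (2/3, 1/3)
through H parallel to XW: direction (-1/3, 1/3); meets AY at R = (3/2, -1)
R = A + t·(Y−A) with t = 2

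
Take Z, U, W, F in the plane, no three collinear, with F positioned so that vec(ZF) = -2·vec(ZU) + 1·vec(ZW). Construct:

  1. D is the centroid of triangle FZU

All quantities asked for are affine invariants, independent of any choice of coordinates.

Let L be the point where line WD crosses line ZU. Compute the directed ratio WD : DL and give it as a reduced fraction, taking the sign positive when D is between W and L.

WD:DL = 2

Assign Z = (0, 0), U = (1, 0), W = (0, 1), F = (-2, 1) — the answer is frame-independent, so this choice is without loss of generality.
1. D is the centroid of triangle FZU ⇒ D = (-1/3, 1/3)
line WD meets ZU at L = (-1/2, 0)
D = W + t·(L−W) with t = 2/3, so WD:DL = 2/3:1/3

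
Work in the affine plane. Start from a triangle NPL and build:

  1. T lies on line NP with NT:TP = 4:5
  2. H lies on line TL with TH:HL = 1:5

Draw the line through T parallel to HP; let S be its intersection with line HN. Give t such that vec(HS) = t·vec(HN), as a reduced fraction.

t = 5/9

Choose coordinates N = (0, 0), P = (1, 0), L = (0, 1).
1. T lies on line NP with NT:TP = 4:5 ⇒ T = (4/9, 0)
2. H lies on line TL with TH:HL = 1:5 ⇒ H = (10/27, 1/6)
through T parallel to HP: direction (17/27, -1/6); meets HN at S = (40/243, 2/27)
S = H + t·(N−H) with t = 5/9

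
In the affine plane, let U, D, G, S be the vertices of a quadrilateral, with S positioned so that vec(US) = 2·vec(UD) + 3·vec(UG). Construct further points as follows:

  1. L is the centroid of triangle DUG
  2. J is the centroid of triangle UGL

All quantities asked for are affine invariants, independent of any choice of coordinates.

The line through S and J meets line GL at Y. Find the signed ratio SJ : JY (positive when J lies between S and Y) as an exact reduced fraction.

Set U = (0, 0), D = (1, 0), G = (0, 1), S = (2, 3); any affine frame gives the same invariant.
1. L is the centroid of triangle DUG ⇒ L = (1/3, 1/3)
2. J is the centroid of triangle UGL ⇒ J = (1/9, 4/9)
line SJ meets GL at Y = (4/19, 11/19)
J = S + t·(Y−S) with t = 19/18, so SJ:JY = 19/18:-1/18

SJ:JY = -19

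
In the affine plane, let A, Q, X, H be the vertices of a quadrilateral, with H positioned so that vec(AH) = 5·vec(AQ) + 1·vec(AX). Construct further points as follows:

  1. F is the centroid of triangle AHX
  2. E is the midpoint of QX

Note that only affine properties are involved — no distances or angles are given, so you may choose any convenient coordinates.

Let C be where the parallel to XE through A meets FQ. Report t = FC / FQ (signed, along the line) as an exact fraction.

t = 7/4

Assign A = (0, 0), Q = (1, 0), X = (0, 1), H = (5, 1) — the answer is frame-independent, so this choice is without loss of generality.
1. F is the centroid of triangle AHX ⇒ F = (5/3, 2/3)
2. E is the midpoint of QX ⇒ E = (1/2, 1/2)
through A parallel to XE: direction (1/2, -1/2); meets FQ at C = (1/2, -1/2)
C = F + t·(Q−F) with t = 7/4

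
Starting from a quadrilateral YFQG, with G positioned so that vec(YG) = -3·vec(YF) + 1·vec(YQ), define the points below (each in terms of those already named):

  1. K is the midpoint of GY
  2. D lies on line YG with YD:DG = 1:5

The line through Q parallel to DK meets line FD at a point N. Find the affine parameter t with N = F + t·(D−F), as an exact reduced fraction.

Set Y = (0, 0), F = (1, 0), Q = (0, 1), G = (-3, 1); any affine frame gives the same invariant.
1. K is the midpoint of GY ⇒ K = (-3/2, 1/2)
2. D lies on line YG with YD:DG = 1:5 ⇒ D = (-1/2, 1/6)
through Q parallel to DK: direction (-1, 1/3); meets FD at N = (4, -1/3)
N = F + t·(D−F) with t = -2

t = -2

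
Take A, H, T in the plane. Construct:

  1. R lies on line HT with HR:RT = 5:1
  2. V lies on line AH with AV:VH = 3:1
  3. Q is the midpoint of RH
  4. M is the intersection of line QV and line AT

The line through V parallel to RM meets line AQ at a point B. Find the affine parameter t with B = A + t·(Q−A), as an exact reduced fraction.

Choose coordinates A = (0, 0), H = (1, 0), T = (0, 1).
1. R lies on line HT with HR:RT = 5:1 ⇒ R = (1/6, 5/6)
2. V lies on line AH with AV:VH = 3:1 ⇒ V = (3/4, 0)
3. Q is the midpoint of RH ⇒ Q = (7/12, 5/12)
4. M is the intersection of line QV and line AT ⇒ M = (0, 15/8)
through V parallel to RM: direction (-1/6, 25/24); meets AQ at B = (35/52, 25/52)
B = A + t·(Q−A) with t = 15/13

t = 15/13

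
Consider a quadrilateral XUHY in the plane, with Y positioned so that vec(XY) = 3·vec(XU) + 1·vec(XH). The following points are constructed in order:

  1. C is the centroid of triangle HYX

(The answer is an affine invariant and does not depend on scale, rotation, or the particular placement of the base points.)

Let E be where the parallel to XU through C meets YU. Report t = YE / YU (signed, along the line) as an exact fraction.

t = 1/3

Assign X = (0, 0), U = (1, 0), H = (0, 1), Y = (3, 1) — the answer is frame-independent, so this choice is without loss of generality.
1. C is the centroid of triangle HYX ⇒ C = (1, 2/3)
through C parallel to XU: direction (1, 0); meets YU at E = (7/3, 2/3)
E = Y + t·(U−Y) with t = 1/3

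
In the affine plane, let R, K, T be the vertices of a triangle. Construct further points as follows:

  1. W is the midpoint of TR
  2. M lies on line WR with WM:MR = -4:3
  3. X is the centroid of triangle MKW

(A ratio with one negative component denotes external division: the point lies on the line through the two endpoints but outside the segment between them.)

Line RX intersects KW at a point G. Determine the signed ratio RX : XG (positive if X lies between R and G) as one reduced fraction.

RX:XG = -1/4

Work in coordinates with R = (0, 0), K = (1, 0), T = (0, 1).
1. W is the midpoint of TR ⇒ W = (0, 1/2)
2. M lies on line WR with WM:MR = -4:3 ⇒ M = (0, -3/2)
3. X is the centroid of triangle MKW ⇒ X = (1/3, -1/3)
line RX meets KW at G = (-1, 1)
X = R + t·(G−R) with t = -1/3, so RX:XG = -1/3:4/3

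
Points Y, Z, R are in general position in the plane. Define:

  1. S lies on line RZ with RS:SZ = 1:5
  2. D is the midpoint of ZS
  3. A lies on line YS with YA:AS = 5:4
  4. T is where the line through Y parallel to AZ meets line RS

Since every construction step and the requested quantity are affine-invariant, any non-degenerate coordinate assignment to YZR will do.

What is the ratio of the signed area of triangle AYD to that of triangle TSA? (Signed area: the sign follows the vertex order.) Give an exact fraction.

Choose coordinates Y = (0, 0), Z = (1, 0), R = (0, 1).
1. S lies on line RZ with RS:SZ = 1:5 ⇒ S = (1/6, 5/6)
2. D is the midpoint of ZS ⇒ D = (7/12, 5/12)
3. A lies on line YS with YA:AS = 5:4 ⇒ A = (5/54, 25/54)
4. T is where the line through Y parallel to AZ meets line RS ⇒ T = (49/24, -25/24)
2·[AYD] = 25/108, 2·[TSA] = 5/6
[AYD]:[TSA] = 25/108:5/6 = 5/18

[AYD]:[TSA] = 5/18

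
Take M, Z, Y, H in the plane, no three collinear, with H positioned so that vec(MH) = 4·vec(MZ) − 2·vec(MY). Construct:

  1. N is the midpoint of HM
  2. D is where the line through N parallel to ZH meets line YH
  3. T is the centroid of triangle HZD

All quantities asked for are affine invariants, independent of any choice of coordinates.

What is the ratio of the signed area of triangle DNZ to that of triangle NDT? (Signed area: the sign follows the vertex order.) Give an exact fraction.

Work in coordinates with M = (0, 0), Z = (1, 0), Y = (0, 1), H = (4, -2).
1. N is the midpoint of HM ⇒ N = (2, -1)
2. D is where the line through N parallel to ZH meets line YH ⇒ D = (8, -5)
3. T is the centroid of triangle HZD ⇒ T = (13/3, -7/3)
2·[DNZ] = -2, 2·[NDT] = 4/3
[DNZ]:[NDT] = -2:4/3 = -3/2

[DNZ]:[NDT] = -3/2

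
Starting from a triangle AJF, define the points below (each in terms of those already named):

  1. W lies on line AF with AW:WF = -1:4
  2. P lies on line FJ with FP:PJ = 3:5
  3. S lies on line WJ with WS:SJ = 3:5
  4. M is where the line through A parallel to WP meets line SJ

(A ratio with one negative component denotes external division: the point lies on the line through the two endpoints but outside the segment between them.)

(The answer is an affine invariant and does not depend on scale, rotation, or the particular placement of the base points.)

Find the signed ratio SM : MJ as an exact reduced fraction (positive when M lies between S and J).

Work in coordinates with A = (0, 0), J = (1, 0), F = (0, 1).
1. W lies on line AF with AW:WF = -1:4 ⇒ W = (0, -1/3)
2. P lies on line FJ with FP:PJ = 3:5 ⇒ P = (3/8, 5/8)
3. S lies on line WJ with WS:SJ = 3:5 ⇒ S = (3/8, -5/24)
4. M is where the line through A parallel to WP meets line SJ ⇒ M = (-3/20, -23/60)
M = S + t·(J−S) with t = -21/25, so SM:MJ = t:(1−t) = -21/25:46/25

SM:MJ = -21/46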